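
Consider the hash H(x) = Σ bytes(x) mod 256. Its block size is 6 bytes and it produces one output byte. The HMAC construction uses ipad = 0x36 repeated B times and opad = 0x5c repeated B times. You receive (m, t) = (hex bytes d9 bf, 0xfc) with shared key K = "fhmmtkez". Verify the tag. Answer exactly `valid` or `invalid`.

Key "fhmmtkez" = 66 68 6d 6d 74 6b 65 7a is 8 bytes > B = 6, so hash it first: H(key) = 66, then zero-pad to 6 bytes: K' = 66 00 00 00 00 00.
K' ⊕ ipad = 50 36 36 36 36 36; K' ⊕ opad = 3a 5c 5c 5c 5c 5c.
Inner hash: sum = 80+54+54+54+54+54+217+191 = 758; mod 256 = 246 → f6.
Outer hash (recomputed tag): sum = 58+92+92+92+92+92+246 = 764; mod 256 = 252 → fc.
Recomputed tag = fc; claimed = fc → match.

valid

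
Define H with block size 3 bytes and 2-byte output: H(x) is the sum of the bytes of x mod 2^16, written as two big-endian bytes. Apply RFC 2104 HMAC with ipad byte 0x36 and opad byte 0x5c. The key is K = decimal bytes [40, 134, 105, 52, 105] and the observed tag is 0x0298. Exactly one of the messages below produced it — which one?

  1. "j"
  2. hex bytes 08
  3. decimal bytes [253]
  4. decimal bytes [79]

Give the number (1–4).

Key decimal bytes [40, 134, 105, 52, 105] = 28 86 69 34 69 is 5 bytes > B = 3, so hash it first: H(key) = 01 b4, then zero-pad to 3 bytes: K' = 01 b4 00.
K' ⊕ ipad = 37 82 36; K' ⊕ opad = 5d e8 5c.
m1: inner = H(37 82 36 6a) = 01 59; tag = H(5d e8 5c 01 59) = 01fb
m2: inner = H(37 82 36 08) = 00 f7; tag = H(5d e8 5c 00 f7) = 0298 ← matches
m3: inner = H(37 82 36 fd) = 01 ec; tag = H(5d e8 5c 01 ec) = 028e
m4: inner = H(37 82 36 4f) = 01 3e; tag = H(5d e8 5c 01 3e) = 01e0

2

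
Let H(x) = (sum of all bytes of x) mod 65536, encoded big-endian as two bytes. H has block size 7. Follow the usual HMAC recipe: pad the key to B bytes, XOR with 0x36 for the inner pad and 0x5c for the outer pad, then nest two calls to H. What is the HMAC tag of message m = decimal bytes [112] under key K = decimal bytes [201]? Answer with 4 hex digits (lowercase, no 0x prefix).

0372

Key decimal bytes [201] = c9 is 1 byte ≤ B = 7; zero-pad to 7 bytes: K' = c9 00 00 00 00 00 00.
K' ⊕ ipad = ff 36 36 36 36 36 36.  K' ⊕ opad = 95 5c 5c 5c 5c 5c 5c.
Inner input = (K'⊕ipad) ∥ m = ff 36 36 36 36 36 36 ∥ 70.
Inner hash: sum = 255+54+54+54+54+54+54+112 = 691 → 02 b3.
Outer input = (K'⊕opad) ∥ inner = 95 5c 5c 5c 5c 5c 5c ∥ 02 b3.
Outer hash (tag): sum = 149+92+92+92+92+92+92+2+179 = 882 → 03 72.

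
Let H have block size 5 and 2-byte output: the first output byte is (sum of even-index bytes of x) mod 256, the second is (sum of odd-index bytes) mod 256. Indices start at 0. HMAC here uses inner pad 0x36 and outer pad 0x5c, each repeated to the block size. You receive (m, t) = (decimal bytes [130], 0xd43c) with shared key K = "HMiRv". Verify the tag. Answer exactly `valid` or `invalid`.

valid

Key "HMiRv" = 48 4d 69 52 76 is exactly B = 5 bytes: K' = 48 4d 69 52 76.
K' ⊕ ipad = 7e 7b 5f 64 40; K' ⊕ opad = 14 11 35 0e 2a.
Inner hash: even-index sum = 285 mod 256 = 29; odd-index sum = 353 mod 256 = 97 → 1d 61.
Outer hash (recomputed tag): even-index sum = 212 mod 256 = 212; odd-index sum = 60 mod 256 = 60 → d4 3c.
Recomputed tag = d43c; claimed = d43c → match.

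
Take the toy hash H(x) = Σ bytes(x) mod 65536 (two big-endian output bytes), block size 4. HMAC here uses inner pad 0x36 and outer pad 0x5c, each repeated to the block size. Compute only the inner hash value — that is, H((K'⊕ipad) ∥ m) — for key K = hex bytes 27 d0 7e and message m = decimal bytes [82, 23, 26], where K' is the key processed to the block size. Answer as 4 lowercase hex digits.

01f8

Key hex bytes 27 d0 7e is 3 bytes ≤ B = 4; zero-pad to 4 bytes: K' = 27 d0 7e 00.
K' ⊕ ipad = 11 e6 48 36.
Inner input = 11 e6 48 36 ∥ 52 17 1a.
Inner hash: sum = 17+230+72+54+82+23+26 = 504 → 01 f8.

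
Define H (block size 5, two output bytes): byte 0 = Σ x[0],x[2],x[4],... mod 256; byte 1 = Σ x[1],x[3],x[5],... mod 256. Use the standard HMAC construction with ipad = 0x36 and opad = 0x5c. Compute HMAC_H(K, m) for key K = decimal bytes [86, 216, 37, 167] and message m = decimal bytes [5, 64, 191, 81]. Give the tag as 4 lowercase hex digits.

Key decimal bytes [86, 216, 37, 167] = 56 d8 25 a7 is 4 bytes ≤ B = 5; zero-pad to 5 bytes: K' = 56 d8 25 a7 00.
K' ⊕ ipad = 60 ee 13 91 36.  K' ⊕ opad = 0a 84 79 fb 5c.
Inner input = (K'⊕ipad) ∥ m = 60 ee 13 91 36 ∥ 05 40 bf 51.
Inner hash: even-index sum = 314 mod 256 = 58; odd-index sum = 579 mod 256 = 67 → 3a 43.
Outer input = (K'⊕opad) ∥ inner = 0a 84 79 fb 5c ∥ 3a 43.
Outer hash (tag): even-index sum = 290 mod 256 = 34; odd-index sum = 441 mod 256 = 185 → 22 b9.

22b9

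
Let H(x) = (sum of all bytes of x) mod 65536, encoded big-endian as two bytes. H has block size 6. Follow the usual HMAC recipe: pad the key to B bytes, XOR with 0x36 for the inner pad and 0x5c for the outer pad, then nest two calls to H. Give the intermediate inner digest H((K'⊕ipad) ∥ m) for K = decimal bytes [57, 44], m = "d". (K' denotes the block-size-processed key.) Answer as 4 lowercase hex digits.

Key decimal bytes [57, 44] = 39 2c is 2 bytes ≤ B = 6; zero-pad to 6 bytes: K' = 39 2c 00 00 00 00.
K' ⊕ ipad = 0f 1a 36 36 36 36.
Inner input = 0f 1a 36 36 36 36 ∥ 64.
Inner hash: sum = 15+26+54+54+54+54+100 = 357 → 01 65.

0165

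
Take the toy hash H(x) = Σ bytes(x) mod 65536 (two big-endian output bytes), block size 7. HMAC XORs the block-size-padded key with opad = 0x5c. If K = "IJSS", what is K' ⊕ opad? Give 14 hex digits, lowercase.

Key "IJSS" = 49 4a 53 53 is 4 bytes ≤ B = 7; zero-pad to 7 bytes: K' = 49 4a 53 53 00 00 00.
XOR each byte with 0x5c: 49⊕5c=15, 4a⊕5c=16, 53⊕5c=0f, 53⊕5c=0f, 00⊕5c=5c, 00⊕5c=5c, 00⊕5c=5c.

15160f0f5c5c5c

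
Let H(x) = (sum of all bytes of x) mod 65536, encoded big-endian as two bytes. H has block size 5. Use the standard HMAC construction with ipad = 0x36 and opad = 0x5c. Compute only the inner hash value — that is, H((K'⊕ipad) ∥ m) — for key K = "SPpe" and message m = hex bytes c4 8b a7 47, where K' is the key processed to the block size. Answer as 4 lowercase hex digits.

Key "SPpe" = 53 50 70 65 is 4 bytes ≤ B = 5; zero-pad to 5 bytes: K' = 53 50 70 65 00.
K' ⊕ ipad = 65 66 46 53 36.
Inner input = 65 66 46 53 36 ∥ c4 8b a7 47.
Inner hash: sum = 101+102+70+83+54+196+139+167+71 = 983 → 03 d7.

03d7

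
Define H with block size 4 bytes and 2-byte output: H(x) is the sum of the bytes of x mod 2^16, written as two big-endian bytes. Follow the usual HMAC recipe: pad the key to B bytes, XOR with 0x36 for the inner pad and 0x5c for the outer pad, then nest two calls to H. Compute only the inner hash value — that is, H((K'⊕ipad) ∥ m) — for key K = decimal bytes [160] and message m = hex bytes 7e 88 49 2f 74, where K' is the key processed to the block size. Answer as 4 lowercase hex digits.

032a

Key decimal bytes [160] = a0 is 1 byte ≤ B = 4; zero-pad to 4 bytes: K' = a0 00 00 00.
K' ⊕ ipad = 96 36 36 36.
Inner input = 96 36 36 36 ∥ 7e 88 49 2f 74.
Inner hash: sum = 150+54+54+54+126+136+73+47+116 = 810 → 03 2a.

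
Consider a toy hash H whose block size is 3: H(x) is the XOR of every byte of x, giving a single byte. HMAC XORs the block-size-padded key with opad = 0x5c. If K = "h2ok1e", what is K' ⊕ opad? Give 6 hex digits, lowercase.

Key "h2ok1e" = 68 32 6f 6b 31 65 is 6 bytes > B = 3, so hash it first: H(key) = 0a, then zero-pad to 3 bytes: K' = 0a 00 00.
XOR each byte with 0x5c: 0a⊕5c=56, 00⊕5c=5c, 00⊕5c=5c.

565c5c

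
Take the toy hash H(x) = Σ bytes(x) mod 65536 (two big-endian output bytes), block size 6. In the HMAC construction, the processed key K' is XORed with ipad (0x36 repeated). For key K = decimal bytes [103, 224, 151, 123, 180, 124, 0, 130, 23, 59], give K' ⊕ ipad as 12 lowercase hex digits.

326b36363636

Key decimal bytes [103, 224, 151, 123, 180, 124, 0, 130, 23, 59] = 67 e0 97 7b b4 7c 00 82 17 3b is 10 bytes > B = 6, so hash it first: H(key) = 04 5d, then zero-pad to 6 bytes: K' = 04 5d 00 00 00 00.
XOR each byte with 0x36: 04⊕36=32, 5d⊕36=6b, 00⊕36=36, 00⊕36=36, 00⊕36=36, 00⊕36=36.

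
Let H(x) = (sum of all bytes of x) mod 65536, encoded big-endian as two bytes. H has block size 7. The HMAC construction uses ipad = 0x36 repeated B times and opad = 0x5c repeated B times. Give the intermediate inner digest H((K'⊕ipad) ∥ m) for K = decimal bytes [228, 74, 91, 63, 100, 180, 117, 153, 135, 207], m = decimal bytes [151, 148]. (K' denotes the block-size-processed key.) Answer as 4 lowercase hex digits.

Key decimal bytes [228, 74, 91, 63, 100, 180, 117, 153, 135, 207] = e4 4a 5b 3f 64 b4 75 99 87 cf is 10 bytes > B = 7, so hash it first: H(key) = 05 44, then zero-pad to 7 bytes: K' = 05 44 00 00 00 00 00.
K' ⊕ ipad = 33 72 36 36 36 36 36.
Inner input = 33 72 36 36 36 36 36 ∥ 97 94.
Inner hash: sum = 51+114+54+54+54+54+54+151+148 = 734 → 02 de.

02de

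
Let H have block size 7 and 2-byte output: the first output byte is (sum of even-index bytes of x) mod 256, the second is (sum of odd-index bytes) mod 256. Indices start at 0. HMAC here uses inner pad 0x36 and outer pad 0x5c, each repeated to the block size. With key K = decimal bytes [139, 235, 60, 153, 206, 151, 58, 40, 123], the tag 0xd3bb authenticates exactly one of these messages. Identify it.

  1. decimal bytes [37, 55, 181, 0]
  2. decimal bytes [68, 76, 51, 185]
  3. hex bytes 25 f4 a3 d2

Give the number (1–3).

3

Key decimal bytes [139, 235, 60, 153, 206, 151, 58, 40, 123] = 8b eb 3c 99 ce 97 3a 28 7b is 9 bytes > B = 7, so hash it first: H(key) = 4a 43, then zero-pad to 7 bytes: K' = 4a 43 00 00 00 00 00.
K' ⊕ ipad = 7c 75 36 36 36 36 36; K' ⊕ opad = 16 1f 5c 5c 5c 5c 5c.
m1: inner = H(7c 75 36 36 36 36 36 25 37 b5 00) = 55 bb; tag = H(16 1f 5c 5c 5c 5c 5c 55 bb) = e52c
m2: inner = H(7c 75 36 36 36 36 36 44 4c 33 b9) = 23 58; tag = H(16 1f 5c 5c 5c 5c 5c 23 58) = 82fa
m3: inner = H(7c 75 36 36 36 36 36 25 f4 a3 d2) = e4 a9; tag = H(16 1f 5c 5c 5c 5c 5c e4 a9) = d3bb ← matches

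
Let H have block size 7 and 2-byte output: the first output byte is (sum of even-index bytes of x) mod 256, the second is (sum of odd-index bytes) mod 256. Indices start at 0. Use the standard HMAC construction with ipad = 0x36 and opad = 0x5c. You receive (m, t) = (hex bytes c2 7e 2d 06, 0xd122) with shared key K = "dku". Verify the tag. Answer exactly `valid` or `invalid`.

Key "dku" = 64 6b 75 is 3 bytes ≤ B = 7; zero-pad to 7 bytes: K' = 64 6b 75 00 00 00 00.
K' ⊕ ipad = 52 5d 43 36 36 36 36; K' ⊕ opad = 38 37 29 5c 5c 5c 5c.
Inner hash: even-index sum = 389 mod 256 = 133; odd-index sum = 440 mod 256 = 184 → 85 b8.
Outer hash (recomputed tag): even-index sum = 465 mod 256 = 209; odd-index sum = 372 mod 256 = 116 → d1 74.
Recomputed tag = d174; claimed = d122 → mismatch.

invalid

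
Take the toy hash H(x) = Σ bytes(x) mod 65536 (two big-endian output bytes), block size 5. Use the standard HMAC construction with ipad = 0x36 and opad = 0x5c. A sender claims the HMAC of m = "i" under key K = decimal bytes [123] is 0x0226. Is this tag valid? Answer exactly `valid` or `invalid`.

Key decimal bytes [123] = 7b is 1 byte ≤ B = 5; zero-pad to 5 bytes: K' = 7b 00 00 00 00.
K' ⊕ ipad = 4d 36 36 36 36; K' ⊕ opad = 27 5c 5c 5c 5c.
Inner hash: sum = 77+54+54+54+54+105 = 398 → 01 8e.
Outer hash (recomputed tag): sum = 39+92+92+92+92+1+142 = 550 → 02 26.
Recomputed tag = 0226; claimed = 0226 → match.

valid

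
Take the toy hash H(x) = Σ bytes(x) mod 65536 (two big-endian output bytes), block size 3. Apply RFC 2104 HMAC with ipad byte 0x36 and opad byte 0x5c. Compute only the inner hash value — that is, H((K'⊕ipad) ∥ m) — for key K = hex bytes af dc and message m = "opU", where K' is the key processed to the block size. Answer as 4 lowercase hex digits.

Key hex bytes af dc is 2 bytes ≤ B = 3; zero-pad to 3 bytes: K' = af dc 00.
K' ⊕ ipad = 99 ea 36.
Inner input = 99 ea 36 ∥ 6f 70 55.
Inner hash: sum = 153+234+54+111+112+85 = 749 → 02 ed.

02ed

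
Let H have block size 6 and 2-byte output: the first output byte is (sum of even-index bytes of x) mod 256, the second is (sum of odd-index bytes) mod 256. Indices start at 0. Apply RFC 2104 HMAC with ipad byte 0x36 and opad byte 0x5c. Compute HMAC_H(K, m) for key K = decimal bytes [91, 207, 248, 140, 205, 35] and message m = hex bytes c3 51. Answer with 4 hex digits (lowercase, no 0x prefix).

35fb

Key decimal bytes [91, 207, 248, 140, 205, 35] = 5b cf f8 8c cd 23 is exactly B = 6 bytes: K' = 5b cf f8 8c cd 23.
K' ⊕ ipad = 6d f9 ce ba fb 15.  K' ⊕ opad = 07 93 a4 d0 91 7f.
Inner input = (K'⊕ipad) ∥ m = 6d f9 ce ba fb 15 ∥ c3 51.
Inner hash: even-index sum = 761 mod 256 = 249; odd-index sum = 537 mod 256 = 25 → f9 19.
Outer input = (K'⊕opad) ∥ inner = 07 93 a4 d0 91 7f ∥ f9 19.
Outer hash (tag): even-index sum = 565 mod 256 = 53; odd-index sum = 507 mod 256 = 251 → 35 fb.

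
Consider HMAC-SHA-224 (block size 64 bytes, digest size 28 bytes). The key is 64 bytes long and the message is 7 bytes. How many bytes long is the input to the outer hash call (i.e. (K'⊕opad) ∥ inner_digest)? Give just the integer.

Key is 64 ≤ 64 bytes, zero-padded: |K'| = 64.
Outer input = (K'⊕opad) ∥ H(inner) → 64 + 28 = 92 bytes.

92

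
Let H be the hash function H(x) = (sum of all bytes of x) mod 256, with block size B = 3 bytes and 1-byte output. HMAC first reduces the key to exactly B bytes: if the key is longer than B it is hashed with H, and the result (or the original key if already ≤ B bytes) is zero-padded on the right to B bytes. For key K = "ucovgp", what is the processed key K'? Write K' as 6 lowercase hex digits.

940000

|K| = 6 > B = 3, so first hash the key.
H(K): sum = 117+99+111+118+103+112 = 660; mod 256 = 148 → 94.
Zero-pad H(K) = 94 to 3 bytes: K' = 94 00 00.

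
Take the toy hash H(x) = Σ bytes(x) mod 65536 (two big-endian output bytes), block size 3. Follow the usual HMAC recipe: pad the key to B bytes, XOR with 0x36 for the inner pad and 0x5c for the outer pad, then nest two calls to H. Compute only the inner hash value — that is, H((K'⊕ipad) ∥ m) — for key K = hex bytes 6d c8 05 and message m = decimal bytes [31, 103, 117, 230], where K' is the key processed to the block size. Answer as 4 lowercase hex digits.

Key hex bytes 6d c8 05 is exactly B = 3 bytes: K' = 6d c8 05.
K' ⊕ ipad = 5b fe 33.
Inner input = 5b fe 33 ∥ 1f 67 75 e6.
Inner hash: sum = 91+254+51+31+103+117+230 = 877 → 03 6d.

036d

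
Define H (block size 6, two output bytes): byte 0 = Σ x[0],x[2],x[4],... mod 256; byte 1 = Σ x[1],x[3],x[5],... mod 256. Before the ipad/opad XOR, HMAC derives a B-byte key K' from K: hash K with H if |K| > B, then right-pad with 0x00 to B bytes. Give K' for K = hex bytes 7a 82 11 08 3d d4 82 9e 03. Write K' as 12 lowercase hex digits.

4dfc00000000

|K| = 9 > B = 6, so first hash the key.
H(K): even-index sum = 333 mod 256 = 77; odd-index sum = 508 mod 256 = 252 → 4d fc.
Zero-pad H(K) = 4d fc to 6 bytes: K' = 4d fc 00 00 00 00.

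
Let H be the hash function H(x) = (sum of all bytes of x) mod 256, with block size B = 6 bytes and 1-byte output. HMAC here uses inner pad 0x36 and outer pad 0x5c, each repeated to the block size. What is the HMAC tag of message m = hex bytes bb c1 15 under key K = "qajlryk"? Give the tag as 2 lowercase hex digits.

Key "qajlryk" = 71 61 6a 6c 72 79 6b is 7 bytes > B = 6, so hash it first: H(key) = fe, then zero-pad to 6 bytes: K' = fe 00 00 00 00 00.
K' ⊕ ipad = c8 36 36 36 36 36.  K' ⊕ opad = a2 5c 5c 5c 5c 5c.
Inner input = (K'⊕ipad) ∥ m = c8 36 36 36 36 36 ∥ bb c1 15.
Inner hash: sum = 200+54+54+54+54+54+187+193+21 = 871; mod 256 = 103 → 67.
Outer input = (K'⊕opad) ∥ inner = a2 5c 5c 5c 5c 5c ∥ 67.
Outer hash (tag): sum = 162+92+92+92+92+92+103 = 725; mod 256 = 213 → d5.

d5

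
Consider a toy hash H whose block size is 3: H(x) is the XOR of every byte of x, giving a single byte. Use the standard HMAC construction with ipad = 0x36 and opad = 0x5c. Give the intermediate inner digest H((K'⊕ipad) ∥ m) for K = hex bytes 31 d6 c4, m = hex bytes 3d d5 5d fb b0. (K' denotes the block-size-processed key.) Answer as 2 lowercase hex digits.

eb

Key hex bytes 31 d6 c4 is exactly B = 3 bytes: K' = 31 d6 c4.
K' ⊕ ipad = 07 e0 f2.
Inner input = 07 e0 f2 ∥ 3d d5 5d fb b0.
Inner hash: XOR 07⊕e0⊕f2⊕3d⊕d5⊕5d⊕fb⊕b0 = eb.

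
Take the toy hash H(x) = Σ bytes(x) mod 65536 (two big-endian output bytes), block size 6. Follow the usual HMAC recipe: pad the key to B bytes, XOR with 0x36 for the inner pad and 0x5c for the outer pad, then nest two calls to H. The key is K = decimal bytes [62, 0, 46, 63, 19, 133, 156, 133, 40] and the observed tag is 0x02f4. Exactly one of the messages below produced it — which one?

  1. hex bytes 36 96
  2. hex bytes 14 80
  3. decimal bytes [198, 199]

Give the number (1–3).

3

Key decimal bytes [62, 0, 46, 63, 19, 133, 156, 133, 40] = 3e 00 2e 3f 13 85 9c 85 28 is 9 bytes > B = 6, so hash it first: H(key) = 02 8c, then zero-pad to 6 bytes: K' = 02 8c 00 00 00 00.
K' ⊕ ipad = 34 ba 36 36 36 36; K' ⊕ opad = 5e d0 5c 5c 5c 5c.
m1: inner = H(34 ba 36 36 36 36 36 96) = 02 92; tag = H(5e d0 5c 5c 5c 5c 02 92) = 0332
m2: inner = H(34 ba 36 36 36 36 14 80) = 02 5a; tag = H(5e d0 5c 5c 5c 5c 02 5a) = 02fa
m3: inner = H(34 ba 36 36 36 36 c6 c7) = 03 53; tag = H(5e d0 5c 5c 5c 5c 03 53) = 02f4 ← matches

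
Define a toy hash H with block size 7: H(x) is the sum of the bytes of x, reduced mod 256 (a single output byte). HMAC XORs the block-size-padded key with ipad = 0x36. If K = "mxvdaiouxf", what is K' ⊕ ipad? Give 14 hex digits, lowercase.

7d363636363636

Key "mxvdaiouxf" = 6d 78 76 64 61 69 6f 75 78 66 is 10 bytes > B = 7, so hash it first: H(key) = 4b, then zero-pad to 7 bytes: K' = 4b 00 00 00 00 00 00.
XOR each byte with 0x36: 4b⊕36=7d, 00⊕36=36, 00⊕36=36, 00⊕36=36, 00⊕36=36, 00⊕36=36, 00⊕36=36.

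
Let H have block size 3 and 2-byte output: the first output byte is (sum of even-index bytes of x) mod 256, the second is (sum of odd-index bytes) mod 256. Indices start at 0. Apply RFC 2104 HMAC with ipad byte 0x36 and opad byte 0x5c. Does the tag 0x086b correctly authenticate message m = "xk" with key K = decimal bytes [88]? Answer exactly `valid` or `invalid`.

Key decimal bytes [88] = 58 is 1 byte ≤ B = 3; zero-pad to 3 bytes: K' = 58 00 00.
K' ⊕ ipad = 6e 36 36; K' ⊕ opad = 04 5c 5c.
Inner hash: even-index sum = 271 mod 256 = 15; odd-index sum = 174 mod 256 = 174 → 0f ae.
Outer hash (recomputed tag): even-index sum = 270 mod 256 = 14; odd-index sum = 107 mod 256 = 107 → 0e 6b.
Recomputed tag = 0e6b; claimed = 086b → mismatch.

invalid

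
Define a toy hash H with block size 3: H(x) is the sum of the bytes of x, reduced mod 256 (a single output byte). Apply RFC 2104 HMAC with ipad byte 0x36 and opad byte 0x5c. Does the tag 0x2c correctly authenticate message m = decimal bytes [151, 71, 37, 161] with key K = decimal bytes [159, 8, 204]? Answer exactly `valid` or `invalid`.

valid

Key decimal bytes [159, 8, 204] = 9f 08 cc is exactly B = 3 bytes: K' = 9f 08 cc.
K' ⊕ ipad = a9 3e fa; K' ⊕ opad = c3 54 90.
Inner hash: sum = 169+62+250+151+71+37+161 = 901; mod 256 = 133 → 85.
Outer hash (recomputed tag): sum = 195+84+144+133 = 556; mod 256 = 44 → 2c.
Recomputed tag = 2c; claimed = 2c → match.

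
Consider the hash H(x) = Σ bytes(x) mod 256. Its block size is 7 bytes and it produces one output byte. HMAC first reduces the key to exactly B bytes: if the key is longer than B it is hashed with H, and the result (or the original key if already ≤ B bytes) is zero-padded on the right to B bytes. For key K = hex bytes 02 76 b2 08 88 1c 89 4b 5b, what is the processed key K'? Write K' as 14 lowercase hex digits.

05000000000000

|K| = 9 > B = 7, so first hash the key.
H(K): sum = 2+118+178+8+136+28+137+75+91 = 773; mod 256 = 5 → 05.
Zero-pad H(K) = 05 to 7 bytes: K' = 05 00 00 00 00 00 00.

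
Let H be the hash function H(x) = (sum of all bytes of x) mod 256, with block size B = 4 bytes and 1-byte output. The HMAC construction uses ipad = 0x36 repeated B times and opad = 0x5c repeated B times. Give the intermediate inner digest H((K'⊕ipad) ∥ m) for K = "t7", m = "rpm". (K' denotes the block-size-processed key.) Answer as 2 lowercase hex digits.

Key "t7" = 74 37 is 2 bytes ≤ B = 4; zero-pad to 4 bytes: K' = 74 37 00 00.
K' ⊕ ipad = 42 01 36 36.
Inner input = 42 01 36 36 ∥ 72 70 6d.
Inner hash: sum = 66+1+54+54+114+112+109 = 510; mod 256 = 254 → fe.

fe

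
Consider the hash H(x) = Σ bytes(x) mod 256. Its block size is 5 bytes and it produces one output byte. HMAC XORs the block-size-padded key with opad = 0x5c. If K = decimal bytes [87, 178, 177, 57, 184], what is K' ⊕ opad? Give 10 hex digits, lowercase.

Key decimal bytes [87, 178, 177, 57, 184] = 57 b2 b1 39 b8 is exactly B = 5 bytes: K' = 57 b2 b1 39 b8.
XOR each byte with 0x5c: 57⊕5c=0b, b2⊕5c=ee, b1⊕5c=ed, 39⊕5c=65, b8⊕5c=e4.

0beeed65e4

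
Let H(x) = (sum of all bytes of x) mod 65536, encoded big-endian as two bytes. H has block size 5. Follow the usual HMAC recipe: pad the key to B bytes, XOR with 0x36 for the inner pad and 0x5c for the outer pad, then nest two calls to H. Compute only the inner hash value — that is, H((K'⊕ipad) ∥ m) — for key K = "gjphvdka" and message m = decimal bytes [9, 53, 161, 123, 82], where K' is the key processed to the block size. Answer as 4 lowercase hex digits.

Key "gjphvdka" = 67 6a 70 68 76 64 6b 61 is 8 bytes > B = 5, so hash it first: H(key) = 03 4f, then zero-pad to 5 bytes: K' = 03 4f 00 00 00.
K' ⊕ ipad = 35 79 36 36 36.
Inner input = 35 79 36 36 36 ∥ 09 35 a1 7b 52.
Inner hash: sum = 53+121+54+54+54+9+53+161+123+82 = 764 → 02 fc.

02fc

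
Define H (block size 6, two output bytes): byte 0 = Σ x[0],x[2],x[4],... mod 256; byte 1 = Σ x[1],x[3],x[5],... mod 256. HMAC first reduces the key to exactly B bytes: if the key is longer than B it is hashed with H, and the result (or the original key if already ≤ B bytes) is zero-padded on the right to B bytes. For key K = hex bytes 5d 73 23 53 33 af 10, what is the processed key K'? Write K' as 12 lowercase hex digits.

|K| = 7 > B = 6, so first hash the key.
H(K): even-index sum = 195 mod 256 = 195; odd-index sum = 373 mod 256 = 117 → c3 75.
Zero-pad H(K) = c3 75 to 6 bytes: K' = c3 75 00 00 00 00.

c37500000000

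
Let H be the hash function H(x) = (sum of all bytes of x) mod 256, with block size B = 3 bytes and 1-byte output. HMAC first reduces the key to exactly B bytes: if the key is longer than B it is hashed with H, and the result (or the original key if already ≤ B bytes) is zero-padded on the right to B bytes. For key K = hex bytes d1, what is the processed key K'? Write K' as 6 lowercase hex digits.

d10000

Key hex bytes d1 is 1 byte ≤ B = 3; zero-pad to 3 bytes: K' = d1 00 00.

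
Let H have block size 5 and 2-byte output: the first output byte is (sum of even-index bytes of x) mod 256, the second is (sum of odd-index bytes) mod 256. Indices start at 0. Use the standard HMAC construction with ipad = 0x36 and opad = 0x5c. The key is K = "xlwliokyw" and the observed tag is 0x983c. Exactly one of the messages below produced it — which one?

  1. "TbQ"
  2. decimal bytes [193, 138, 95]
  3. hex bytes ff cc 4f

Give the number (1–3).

Key "xlwliokyw" = 78 6c 77 6c 69 6f 6b 79 77 is 9 bytes > B = 5, so hash it first: H(key) = 3a c0, then zero-pad to 5 bytes: K' = 3a c0 00 00 00.
K' ⊕ ipad = 0c f6 36 36 36; K' ⊕ opad = 66 9c 5c 5c 5c.
m1: inner = H(0c f6 36 36 36 54 62 51) = da d1; tag = H(66 9c 5c 5c 5c da d1) = efd2
m2: inner = H(0c f6 36 36 36 c1 8a 5f) = 02 4c; tag = H(66 9c 5c 5c 5c 02 4c) = 6afa
m3: inner = H(0c f6 36 36 36 ff cc 4f) = 44 7a; tag = H(66 9c 5c 5c 5c 44 7a) = 983c ← matches

3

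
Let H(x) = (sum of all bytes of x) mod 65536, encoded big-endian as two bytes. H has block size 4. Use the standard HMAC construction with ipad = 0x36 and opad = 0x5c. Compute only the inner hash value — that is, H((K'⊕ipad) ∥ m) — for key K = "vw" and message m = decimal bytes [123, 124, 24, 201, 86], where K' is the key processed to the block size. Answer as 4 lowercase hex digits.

031b

Key "vw" = 76 77 is 2 bytes ≤ B = 4; zero-pad to 4 bytes: K' = 76 77 00 00.
K' ⊕ ipad = 40 41 36 36.
Inner input = 40 41 36 36 ∥ 7b 7c 18 c9 56.
Inner hash: sum = 64+65+54+54+123+124+24+201+86 = 795 → 03 1b.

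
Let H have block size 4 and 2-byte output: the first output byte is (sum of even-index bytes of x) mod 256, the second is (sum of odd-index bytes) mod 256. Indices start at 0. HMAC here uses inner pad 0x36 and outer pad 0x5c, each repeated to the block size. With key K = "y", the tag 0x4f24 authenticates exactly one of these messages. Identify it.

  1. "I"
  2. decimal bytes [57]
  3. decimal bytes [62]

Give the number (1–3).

Key "y" = 79 is 1 byte ≤ B = 4; zero-pad to 4 bytes: K' = 79 00 00 00.
K' ⊕ ipad = 4f 36 36 36; K' ⊕ opad = 25 5c 5c 5c.
m1: inner = H(4f 36 36 36 49) = ce 6c; tag = H(25 5c 5c 5c ce 6c) = 4f24 ← matches
m2: inner = H(4f 36 36 36 39) = be 6c; tag = H(25 5c 5c 5c be 6c) = 3f24
m3: inner = H(4f 36 36 36 3e) = c3 6c; tag = H(25 5c 5c 5c c3 6c) = 4424

1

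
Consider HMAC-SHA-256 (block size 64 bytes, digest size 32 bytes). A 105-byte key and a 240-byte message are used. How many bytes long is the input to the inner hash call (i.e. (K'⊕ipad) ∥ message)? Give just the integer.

Key is 105 > 64 bytes, so it is hashed to 32 bytes then zero-padded to 64: |K'| = 64.
Inner input = (K'⊕ipad) ∥ m → 64 + 240 = 304 bytes.

304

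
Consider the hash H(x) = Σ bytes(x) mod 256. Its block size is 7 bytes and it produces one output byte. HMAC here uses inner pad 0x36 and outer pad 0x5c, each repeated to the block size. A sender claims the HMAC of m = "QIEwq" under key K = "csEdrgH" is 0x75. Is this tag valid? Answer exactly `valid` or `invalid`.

valid

Key "csEdrgH" = 63 73 45 64 72 67 48 is exactly B = 7 bytes: K' = 63 73 45 64 72 67 48.
K' ⊕ ipad = 55 45 73 52 44 51 7e; K' ⊕ opad = 3f 2f 19 38 2e 3b 14.
Inner hash: sum = 85+69+115+82+68+81+126+81+73+69+119+113 = 1081; mod 256 = 57 → 39.
Outer hash (recomputed tag): sum = 63+47+25+56+46+59+20+57 = 373; mod 256 = 117 → 75.
Recomputed tag = 75; claimed = 75 → match.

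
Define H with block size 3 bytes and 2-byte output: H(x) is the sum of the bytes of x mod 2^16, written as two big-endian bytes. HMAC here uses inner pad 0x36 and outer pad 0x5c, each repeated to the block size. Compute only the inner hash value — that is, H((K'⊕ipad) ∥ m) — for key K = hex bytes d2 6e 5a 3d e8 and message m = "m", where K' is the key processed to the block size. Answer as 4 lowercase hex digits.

Key hex bytes d2 6e 5a 3d e8 is 5 bytes > B = 3, so hash it first: H(key) = 02 bf, then zero-pad to 3 bytes: K' = 02 bf 00.
K' ⊕ ipad = 34 89 36.
Inner input = 34 89 36 ∥ 6d.
Inner hash: sum = 52+137+54+109 = 352 → 01 60.

0160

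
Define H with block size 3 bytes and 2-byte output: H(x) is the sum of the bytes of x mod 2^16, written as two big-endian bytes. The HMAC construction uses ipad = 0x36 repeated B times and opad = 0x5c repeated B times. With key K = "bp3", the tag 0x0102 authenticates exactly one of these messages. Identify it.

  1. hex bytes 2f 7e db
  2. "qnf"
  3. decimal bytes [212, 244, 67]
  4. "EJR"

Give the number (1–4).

1

Key "bp3" = 62 70 33 is exactly B = 3 bytes: K' = 62 70 33.
K' ⊕ ipad = 54 46 05; K' ⊕ opad = 3e 2c 6f.
m1: inner = H(54 46 05 2f 7e db) = 02 27; tag = H(3e 2c 6f 02 27) = 0102 ← matches
m2: inner = H(54 46 05 71 6e 66) = 01 e4; tag = H(3e 2c 6f 01 e4) = 01be
m3: inner = H(54 46 05 d4 f4 43) = 02 aa; tag = H(3e 2c 6f 02 aa) = 0185
m4: inner = H(54 46 05 45 4a 52) = 01 80; tag = H(3e 2c 6f 01 80) = 015a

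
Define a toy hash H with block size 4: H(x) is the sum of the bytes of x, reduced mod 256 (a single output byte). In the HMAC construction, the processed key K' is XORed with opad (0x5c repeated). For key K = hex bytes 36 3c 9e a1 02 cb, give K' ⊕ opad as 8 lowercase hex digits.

Key hex bytes 36 3c 9e a1 02 cb is 6 bytes > B = 4, so hash it first: H(key) = 7e, then zero-pad to 4 bytes: K' = 7e 00 00 00.
XOR each byte with 0x5c: 7e⊕5c=22, 00⊕5c=5c, 00⊕5c=5c, 00⊕5c=5c.

225c5c5c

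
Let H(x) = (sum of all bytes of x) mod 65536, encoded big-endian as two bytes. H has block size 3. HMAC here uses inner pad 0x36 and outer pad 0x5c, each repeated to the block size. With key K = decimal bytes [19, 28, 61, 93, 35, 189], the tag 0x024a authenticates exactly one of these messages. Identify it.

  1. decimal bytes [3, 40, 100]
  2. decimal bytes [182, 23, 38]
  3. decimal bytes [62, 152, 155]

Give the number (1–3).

Key decimal bytes [19, 28, 61, 93, 35, 189] = 13 1c 3d 5d 23 bd is 6 bytes > B = 3, so hash it first: H(key) = 01 a9, then zero-pad to 3 bytes: K' = 01 a9 00.
K' ⊕ ipad = 37 9f 36; K' ⊕ opad = 5d f5 5c.
m1: inner = H(37 9f 36 03 28 64) = 01 9b; tag = H(5d f5 5c 01 9b) = 024a ← matches
m2: inner = H(37 9f 36 b6 17 26) = 01 ff; tag = H(5d f5 5c 01 ff) = 02ae
m3: inner = H(37 9f 36 3e 98 9b) = 02 7d; tag = H(5d f5 5c 02 7d) = 022d

1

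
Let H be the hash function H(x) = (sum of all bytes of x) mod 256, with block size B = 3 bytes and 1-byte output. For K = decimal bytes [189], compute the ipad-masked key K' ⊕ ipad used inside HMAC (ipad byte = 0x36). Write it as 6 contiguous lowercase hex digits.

Key decimal bytes [189] = bd is 1 byte ≤ B = 3; zero-pad to 3 bytes: K' = bd 00 00.
XOR each byte with 0x36: bd⊕36=8b, 00⊕36=36, 00⊕36=36.

8b3636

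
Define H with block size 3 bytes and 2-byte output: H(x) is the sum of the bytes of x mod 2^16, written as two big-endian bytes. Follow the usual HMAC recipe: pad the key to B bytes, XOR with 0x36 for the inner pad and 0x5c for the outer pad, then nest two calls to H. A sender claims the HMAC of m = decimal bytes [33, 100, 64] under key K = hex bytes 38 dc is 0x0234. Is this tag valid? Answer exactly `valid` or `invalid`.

valid

Key hex bytes 38 dc is 2 bytes ≤ B = 3; zero-pad to 3 bytes: K' = 38 dc 00.
K' ⊕ ipad = 0e ea 36; K' ⊕ opad = 64 80 5c.
Inner hash: sum = 14+234+54+33+100+64 = 499 → 01 f3.
Outer hash (recomputed tag): sum = 100+128+92+1+243 = 564 → 02 34.
Recomputed tag = 0234; claimed = 0234 → match.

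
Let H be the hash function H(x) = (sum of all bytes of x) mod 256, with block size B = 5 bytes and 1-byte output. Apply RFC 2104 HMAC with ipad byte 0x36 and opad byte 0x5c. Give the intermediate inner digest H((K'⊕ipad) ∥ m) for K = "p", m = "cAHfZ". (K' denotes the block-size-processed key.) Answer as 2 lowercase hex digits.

Key "p" = 70 is 1 byte ≤ B = 5; zero-pad to 5 bytes: K' = 70 00 00 00 00.
K' ⊕ ipad = 46 36 36 36 36.
Inner input = 46 36 36 36 36 ∥ 63 41 48 66 5a.
Inner hash: sum = 70+54+54+54+54+99+65+72+102+90 = 714; mod 256 = 202 → ca.

ca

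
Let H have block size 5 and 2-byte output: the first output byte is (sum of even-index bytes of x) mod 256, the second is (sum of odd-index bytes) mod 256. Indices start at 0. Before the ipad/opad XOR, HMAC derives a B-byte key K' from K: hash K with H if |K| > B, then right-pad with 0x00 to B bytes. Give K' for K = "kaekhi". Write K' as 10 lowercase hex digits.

|K| = 6 > B = 5, so first hash the key.
H(K): even-index sum = 312 mod 256 = 56; odd-index sum = 309 mod 256 = 53 → 38 35.
Zero-pad H(K) = 38 35 to 5 bytes: K' = 38 35 00 00 00.

3835000000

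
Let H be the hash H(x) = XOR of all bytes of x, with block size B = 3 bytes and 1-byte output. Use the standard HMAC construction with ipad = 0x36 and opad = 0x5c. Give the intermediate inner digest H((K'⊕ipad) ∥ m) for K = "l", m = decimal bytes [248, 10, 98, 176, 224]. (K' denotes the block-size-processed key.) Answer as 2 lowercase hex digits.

Key "l" = 6c is 1 byte ≤ B = 3; zero-pad to 3 bytes: K' = 6c 00 00.
K' ⊕ ipad = 5a 36 36.
Inner input = 5a 36 36 ∥ f8 0a 62 b0 e0.
Inner hash: XOR 5a⊕36⊕36⊕f8⊕0a⊕62⊕b0⊕e0 = 9a.

9a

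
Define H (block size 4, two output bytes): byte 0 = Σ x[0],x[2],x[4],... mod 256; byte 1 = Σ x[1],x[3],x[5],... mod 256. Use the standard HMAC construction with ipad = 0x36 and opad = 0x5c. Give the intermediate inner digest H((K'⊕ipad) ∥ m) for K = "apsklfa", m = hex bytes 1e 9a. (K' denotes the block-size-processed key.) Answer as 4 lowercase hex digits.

Key "apsklfa" = 61 70 73 6b 6c 66 61 is 7 bytes > B = 4, so hash it first: H(key) = a1 41, then zero-pad to 4 bytes: K' = a1 41 00 00.
K' ⊕ ipad = 97 77 36 36.
Inner input = 97 77 36 36 ∥ 1e 9a.
Inner hash: even-index sum = 235 mod 256 = 235; odd-index sum = 327 mod 256 = 71 → eb 47.

eb47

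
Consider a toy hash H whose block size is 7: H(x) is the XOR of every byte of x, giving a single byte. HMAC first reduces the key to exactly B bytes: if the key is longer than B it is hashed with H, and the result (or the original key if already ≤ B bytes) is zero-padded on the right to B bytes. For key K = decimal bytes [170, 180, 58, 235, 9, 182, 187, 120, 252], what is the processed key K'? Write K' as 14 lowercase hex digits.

|K| = 9 > B = 7, so first hash the key.
H(K): XOR aa⊕b4⊕3a⊕eb⊕09⊕b6⊕bb⊕78⊕fc = 4f.
Zero-pad H(K) = 4f to 7 bytes: K' = 4f 00 00 00 00 00 00.

4f000000000000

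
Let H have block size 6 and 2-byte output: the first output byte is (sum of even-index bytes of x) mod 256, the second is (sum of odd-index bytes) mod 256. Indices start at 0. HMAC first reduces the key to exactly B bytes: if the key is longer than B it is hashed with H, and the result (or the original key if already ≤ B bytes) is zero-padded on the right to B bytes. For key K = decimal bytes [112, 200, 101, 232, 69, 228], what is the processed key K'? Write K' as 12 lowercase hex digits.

Key decimal bytes [112, 200, 101, 232, 69, 228] = 70 c8 65 e8 45 e4 is exactly B = 6 bytes: K' = 70 c8 65 e8 45 e4.

70c865e845e4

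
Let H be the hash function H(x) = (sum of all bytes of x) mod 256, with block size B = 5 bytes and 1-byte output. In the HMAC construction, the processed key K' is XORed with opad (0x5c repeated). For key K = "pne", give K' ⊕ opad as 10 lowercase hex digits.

Key "pne" = 70 6e 65 is 3 bytes ≤ B = 5; zero-pad to 5 bytes: K' = 70 6e 65 00 00.
XOR each byte with 0x5c: 70⊕5c=2c, 6e⊕5c=32, 65⊕5c=39, 00⊕5c=5c, 00⊕5c=5c.

2c32395c5c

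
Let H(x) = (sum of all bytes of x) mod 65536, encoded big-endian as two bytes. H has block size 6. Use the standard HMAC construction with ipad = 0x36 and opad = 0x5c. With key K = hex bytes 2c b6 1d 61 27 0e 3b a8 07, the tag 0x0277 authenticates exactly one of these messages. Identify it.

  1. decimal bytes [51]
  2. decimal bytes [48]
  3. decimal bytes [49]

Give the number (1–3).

Key hex bytes 2c b6 1d 61 27 0e 3b a8 07 is 9 bytes > B = 6, so hash it first: H(key) = 02 7f, then zero-pad to 6 bytes: K' = 02 7f 00 00 00 00.
K' ⊕ ipad = 34 49 36 36 36 36; K' ⊕ opad = 5e 23 5c 5c 5c 5c.
m1: inner = H(34 49 36 36 36 36 33) = 01 88; tag = H(5e 23 5c 5c 5c 5c 01 88) = 027a
m2: inner = H(34 49 36 36 36 36 30) = 01 85; tag = H(5e 23 5c 5c 5c 5c 01 85) = 0277 ← matches
m3: inner = H(34 49 36 36 36 36 31) = 01 86; tag = H(5e 23 5c 5c 5c 5c 01 86) = 0278

2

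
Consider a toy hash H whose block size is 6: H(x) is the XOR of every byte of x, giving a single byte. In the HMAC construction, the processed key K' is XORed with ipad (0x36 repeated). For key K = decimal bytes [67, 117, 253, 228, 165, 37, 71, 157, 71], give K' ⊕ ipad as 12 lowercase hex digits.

043636363636

Key decimal bytes [67, 117, 253, 228, 165, 37, 71, 157, 71] = 43 75 fd e4 a5 25 47 9d 47 is 9 bytes > B = 6, so hash it first: H(key) = 32, then zero-pad to 6 bytes: K' = 32 00 00 00 00 00.
XOR each byte with 0x36: 32⊕36=04, 00⊕36=36, 00⊕36=36, 00⊕36=36, 00⊕36=36, 00⊕36=36.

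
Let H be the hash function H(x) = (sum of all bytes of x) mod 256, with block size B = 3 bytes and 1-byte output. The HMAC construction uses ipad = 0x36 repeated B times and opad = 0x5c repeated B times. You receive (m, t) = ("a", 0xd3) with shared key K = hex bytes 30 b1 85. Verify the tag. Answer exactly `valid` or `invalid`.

Key hex bytes 30 b1 85 is exactly B = 3 bytes: K' = 30 b1 85.
K' ⊕ ipad = 06 87 b3; K' ⊕ opad = 6c ed d9.
Inner hash: sum = 6+135+179+97 = 417; mod 256 = 161 → a1.
Outer hash (recomputed tag): sum = 108+237+217+161 = 723; mod 256 = 211 → d3.
Recomputed tag = d3; claimed = d3 → match.

valid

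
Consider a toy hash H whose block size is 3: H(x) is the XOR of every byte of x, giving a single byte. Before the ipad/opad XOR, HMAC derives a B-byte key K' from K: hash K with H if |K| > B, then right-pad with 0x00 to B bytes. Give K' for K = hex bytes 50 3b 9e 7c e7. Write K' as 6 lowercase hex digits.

6e0000

|K| = 5 > B = 3, so first hash the key.
H(K): XOR 50⊕3b⊕9e⊕7c⊕e7 = 6e.
Zero-pad H(K) = 6e to 3 bytes: K' = 6e 00 00.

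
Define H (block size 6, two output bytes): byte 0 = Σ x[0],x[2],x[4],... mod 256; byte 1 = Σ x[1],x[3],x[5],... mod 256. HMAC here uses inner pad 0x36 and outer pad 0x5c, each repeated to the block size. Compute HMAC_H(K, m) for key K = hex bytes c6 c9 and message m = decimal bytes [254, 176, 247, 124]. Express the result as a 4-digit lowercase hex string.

a3e4

Key hex bytes c6 c9 is 2 bytes ≤ B = 6; zero-pad to 6 bytes: K' = c6 c9 00 00 00 00.
K' ⊕ ipad = f0 ff 36 36 36 36.  K' ⊕ opad = 9a 95 5c 5c 5c 5c.
Inner input = (K'⊕ipad) ∥ m = f0 ff 36 36 36 36 ∥ fe b0 f7 7c.
Inner hash: even-index sum = 849 mod 256 = 81; odd-index sum = 663 mod 256 = 151 → 51 97.
Outer input = (K'⊕opad) ∥ inner = 9a 95 5c 5c 5c 5c ∥ 51 97.
Outer hash (tag): even-index sum = 419 mod 256 = 163; odd-index sum = 484 mod 256 = 228 → a3 e4.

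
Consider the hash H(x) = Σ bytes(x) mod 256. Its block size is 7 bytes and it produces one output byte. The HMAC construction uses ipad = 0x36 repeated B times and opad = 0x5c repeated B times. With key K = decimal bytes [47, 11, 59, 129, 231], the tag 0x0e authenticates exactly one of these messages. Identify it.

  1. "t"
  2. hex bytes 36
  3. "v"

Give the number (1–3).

2

Key decimal bytes [47, 11, 59, 129, 231] = 2f 0b 3b 81 e7 is 5 bytes ≤ B = 7; zero-pad to 7 bytes: K' = 2f 0b 3b 81 e7 00 00.
K' ⊕ ipad = 19 3d 0d b7 d1 36 36; K' ⊕ opad = 73 57 67 dd bb 5c 5c.
m1: inner = H(19 3d 0d b7 d1 36 36 74) = cb; tag = H(73 57 67 dd bb 5c 5c cb) = 4c
m2: inner = H(19 3d 0d b7 d1 36 36 36) = 8d; tag = H(73 57 67 dd bb 5c 5c 8d) = 0e ← matches
m3: inner = H(19 3d 0d b7 d1 36 36 76) = cd; tag = H(73 57 67 dd bb 5c 5c cd) = 4e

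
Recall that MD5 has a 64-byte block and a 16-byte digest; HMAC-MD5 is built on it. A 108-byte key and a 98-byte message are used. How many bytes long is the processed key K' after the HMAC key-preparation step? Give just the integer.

64

Key is 108 > 64 bytes, so it is hashed to 16 bytes then zero-padded to 64: |K'| = 64.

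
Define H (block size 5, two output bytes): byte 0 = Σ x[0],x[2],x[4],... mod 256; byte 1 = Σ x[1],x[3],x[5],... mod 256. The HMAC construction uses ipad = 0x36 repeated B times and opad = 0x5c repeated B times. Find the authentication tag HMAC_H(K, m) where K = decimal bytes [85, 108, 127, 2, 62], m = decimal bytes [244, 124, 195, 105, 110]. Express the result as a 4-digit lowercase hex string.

Key decimal bytes [85, 108, 127, 2, 62] = 55 6c 7f 02 3e is exactly B = 5 bytes: K' = 55 6c 7f 02 3e.
K' ⊕ ipad = 63 5a 49 34 08.  K' ⊕ opad = 09 30 23 5e 62.
Inner input = (K'⊕ipad) ∥ m = 63 5a 49 34 08 ∥ f4 7c c3 69 6e.
Inner hash: even-index sum = 409 mod 256 = 153; odd-index sum = 691 mod 256 = 179 → 99 b3.
Outer input = (K'⊕opad) ∥ inner = 09 30 23 5e 62 ∥ 99 b3.
Outer hash (tag): even-index sum = 321 mod 256 = 65; odd-index sum = 295 mod 256 = 39 → 41 27.

4127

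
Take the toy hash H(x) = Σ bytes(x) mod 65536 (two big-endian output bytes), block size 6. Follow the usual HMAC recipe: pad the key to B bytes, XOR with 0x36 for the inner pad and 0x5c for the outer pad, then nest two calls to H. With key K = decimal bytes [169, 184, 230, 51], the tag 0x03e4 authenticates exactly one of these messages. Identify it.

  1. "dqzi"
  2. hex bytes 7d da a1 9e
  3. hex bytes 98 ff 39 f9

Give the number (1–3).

1

Key decimal bytes [169, 184, 230, 51] = a9 b8 e6 33 is 4 bytes ≤ B = 6; zero-pad to 6 bytes: K' = a9 b8 e6 33 00 00.
K' ⊕ ipad = 9f 8e d0 05 36 36; K' ⊕ opad = f5 e4 ba 6f 5c 5c.
m1: inner = H(9f 8e d0 05 36 36 64 71 7a 69) = 04 26; tag = H(f5 e4 ba 6f 5c 5c 04 26) = 03e4 ← matches
m2: inner = H(9f 8e d0 05 36 36 7d da a1 9e) = 05 04; tag = H(f5 e4 ba 6f 5c 5c 05 04) = 03c3
m3: inner = H(9f 8e d0 05 36 36 98 ff 39 f9) = 05 37; tag = H(f5 e4 ba 6f 5c 5c 05 37) = 03f6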